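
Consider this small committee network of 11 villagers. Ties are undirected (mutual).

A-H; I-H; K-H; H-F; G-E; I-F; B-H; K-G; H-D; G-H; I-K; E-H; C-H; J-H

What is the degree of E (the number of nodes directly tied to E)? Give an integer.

E is directly tied to G and H. That is 2 neighbors, so the degree of E is 2.

2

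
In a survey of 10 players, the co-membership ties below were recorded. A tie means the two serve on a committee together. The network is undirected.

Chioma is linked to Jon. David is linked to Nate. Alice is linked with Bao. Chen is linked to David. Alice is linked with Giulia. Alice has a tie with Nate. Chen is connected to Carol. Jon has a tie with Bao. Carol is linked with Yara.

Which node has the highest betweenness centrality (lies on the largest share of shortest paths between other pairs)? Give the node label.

Alice

Unnormalized betweenness of each node: Alice:23, Bao:14, Carol:8, Chen:14, Chioma:0, David:18, Giulia:0, Jon:8, Nate:20, Yara:0.
Alice has the largest value, 23, making it the main broker — the node through which the most shortest paths run.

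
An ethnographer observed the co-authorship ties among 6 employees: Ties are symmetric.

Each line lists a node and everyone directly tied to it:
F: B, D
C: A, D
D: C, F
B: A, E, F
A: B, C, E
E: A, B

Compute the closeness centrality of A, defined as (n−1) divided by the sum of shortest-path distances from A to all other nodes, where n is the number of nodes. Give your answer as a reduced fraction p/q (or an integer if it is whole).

Distances from A: B:1, C:1, D:2, E:1, F:2. Sum = 7.
n = 6, so closeness = 5/7.

5/7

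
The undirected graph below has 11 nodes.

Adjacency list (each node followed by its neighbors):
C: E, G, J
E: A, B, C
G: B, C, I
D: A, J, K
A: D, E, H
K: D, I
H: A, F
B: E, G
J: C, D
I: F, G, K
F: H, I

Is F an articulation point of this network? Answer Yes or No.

No

Even without F, every remaining node can still reach every other (the residual graph is connected), so F is not a cut vertex.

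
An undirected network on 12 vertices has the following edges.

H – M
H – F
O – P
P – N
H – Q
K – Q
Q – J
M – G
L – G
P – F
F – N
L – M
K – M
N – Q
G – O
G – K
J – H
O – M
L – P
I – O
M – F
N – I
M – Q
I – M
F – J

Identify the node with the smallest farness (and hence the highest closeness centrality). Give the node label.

Farness (sum of distances to all others) for each node — F:17, G:20, H:18, I:20, J:23, K:20, L:20, M:14, N:19, O:19, P:19, Q:17.
The smallest farness is 14, for M, so M has the highest closeness.

M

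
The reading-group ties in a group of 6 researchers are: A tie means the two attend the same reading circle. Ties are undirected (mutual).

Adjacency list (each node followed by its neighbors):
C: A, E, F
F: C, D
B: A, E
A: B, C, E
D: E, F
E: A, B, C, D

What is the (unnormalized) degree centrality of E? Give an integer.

4

E is directly tied to A, B, C, and D. That is 4 neighbors, so the degree of E is 4.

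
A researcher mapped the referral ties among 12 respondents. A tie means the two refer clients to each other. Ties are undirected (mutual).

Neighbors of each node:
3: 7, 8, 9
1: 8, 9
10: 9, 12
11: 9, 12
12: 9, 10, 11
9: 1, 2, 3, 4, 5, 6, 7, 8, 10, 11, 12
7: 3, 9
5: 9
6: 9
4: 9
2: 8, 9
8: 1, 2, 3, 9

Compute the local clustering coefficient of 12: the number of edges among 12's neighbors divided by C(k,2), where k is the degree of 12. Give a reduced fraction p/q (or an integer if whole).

2/3

12's neighbors: 9, 10, and 11 (k = 3).
Possible neighbor pairs: C(3,2) = 3. Edges among them: 9–10, 9–11 → e = 2.
Clustering(12) = 2/3.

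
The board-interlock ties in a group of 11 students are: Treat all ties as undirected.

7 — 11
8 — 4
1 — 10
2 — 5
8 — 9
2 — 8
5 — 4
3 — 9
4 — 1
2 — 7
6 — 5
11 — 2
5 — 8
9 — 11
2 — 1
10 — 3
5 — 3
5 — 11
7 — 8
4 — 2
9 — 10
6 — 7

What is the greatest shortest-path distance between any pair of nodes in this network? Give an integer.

3

Eccentricity of each node (its greatest distance to any other): 1:3, 2:2, 3:3, 4:2, 5:2, 6:3, 7:3, 8:2, 9:3, 10:3, 11:2.
The maximum eccentricity is 3, realized for instance by the pair 10–7 via 10 – 9 – 8 – 7. So the diameter is 3.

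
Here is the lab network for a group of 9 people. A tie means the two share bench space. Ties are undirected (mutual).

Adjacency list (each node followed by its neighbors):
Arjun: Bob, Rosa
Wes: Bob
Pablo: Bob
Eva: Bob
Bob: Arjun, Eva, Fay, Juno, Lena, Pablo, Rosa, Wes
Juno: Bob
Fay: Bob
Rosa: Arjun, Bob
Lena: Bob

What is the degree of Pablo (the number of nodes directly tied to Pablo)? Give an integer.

1

Pablo is directly tied to Bob. That is 1 neighbor, so the degree of Pablo is 1.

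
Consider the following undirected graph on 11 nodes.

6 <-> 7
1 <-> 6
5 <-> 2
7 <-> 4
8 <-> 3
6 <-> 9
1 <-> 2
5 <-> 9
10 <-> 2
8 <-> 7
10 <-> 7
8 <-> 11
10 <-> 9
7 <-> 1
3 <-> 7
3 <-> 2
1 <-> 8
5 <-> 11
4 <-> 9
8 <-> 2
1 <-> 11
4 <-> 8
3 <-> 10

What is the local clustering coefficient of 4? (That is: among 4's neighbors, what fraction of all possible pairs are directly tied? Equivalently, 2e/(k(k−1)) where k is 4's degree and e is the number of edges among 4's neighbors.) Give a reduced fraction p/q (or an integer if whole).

1/3

4's neighbors: 7, 8, and 9 (k = 3).
Possible neighbor pairs: C(3,2) = 3. Edges among them: 7–8 → e = 1.
Clustering(4) = 1/3.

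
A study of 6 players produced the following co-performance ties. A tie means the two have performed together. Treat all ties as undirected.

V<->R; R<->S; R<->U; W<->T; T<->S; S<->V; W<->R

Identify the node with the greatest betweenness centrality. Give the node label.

R

Unnormalized betweenness of each node: R:11/2, S:2, T:1/2, U:0, V:0, W:1.
R has the largest value, 11/2, making it the main broker — the node through which the most shortest paths run.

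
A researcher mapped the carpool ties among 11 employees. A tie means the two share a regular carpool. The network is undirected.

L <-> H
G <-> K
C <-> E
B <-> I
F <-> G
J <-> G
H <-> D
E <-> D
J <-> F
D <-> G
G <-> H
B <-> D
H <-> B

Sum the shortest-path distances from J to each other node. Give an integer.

25

Distances from J: B:3, C:4, D:2, E:3, F:1, G:1, H:2, I:4, K:2, L:3.
Sum = 3 + 4 + 2 + 3 + 1 + 1 + 2 + 4 + 2 + 3 = 25.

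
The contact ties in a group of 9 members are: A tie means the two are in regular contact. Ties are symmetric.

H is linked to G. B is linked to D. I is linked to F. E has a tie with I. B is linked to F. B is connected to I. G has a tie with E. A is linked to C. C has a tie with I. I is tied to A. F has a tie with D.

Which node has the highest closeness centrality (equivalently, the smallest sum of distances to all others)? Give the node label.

Farness (sum of distances to all others) for each node — A:18, B:16, C:18, D:22, E:15, F:16, G:20, H:27, I:12.
The smallest farness is 12, for I, so I has the highest closeness.

I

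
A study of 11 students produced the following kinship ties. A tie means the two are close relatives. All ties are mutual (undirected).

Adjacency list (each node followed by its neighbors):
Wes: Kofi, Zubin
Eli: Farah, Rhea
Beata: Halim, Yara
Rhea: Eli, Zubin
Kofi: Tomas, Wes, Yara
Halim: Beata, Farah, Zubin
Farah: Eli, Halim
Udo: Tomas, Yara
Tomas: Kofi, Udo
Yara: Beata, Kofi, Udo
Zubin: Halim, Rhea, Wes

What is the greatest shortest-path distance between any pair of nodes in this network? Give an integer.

Eccentricity of each node (its greatest distance to any other): Beata:3, Eli:5, Farah:5, Halim:4, Kofi:4, Rhea:5, Tomas:5, Udo:5, Wes:3, Yara:4, Zubin:4.
The maximum eccentricity is 5, realized for instance by the pair Rhea–Udo via Rhea – Zubin – Wes – Kofi – Tomas – Udo. So the diameter is 5.

5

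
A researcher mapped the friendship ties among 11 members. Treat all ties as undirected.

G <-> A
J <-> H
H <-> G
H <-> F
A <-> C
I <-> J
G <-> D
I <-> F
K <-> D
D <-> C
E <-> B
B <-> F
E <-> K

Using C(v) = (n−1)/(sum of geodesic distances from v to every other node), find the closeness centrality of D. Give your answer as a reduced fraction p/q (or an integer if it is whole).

5/11

Distances from D: A:2, B:3, C:1, E:2, F:3, G:1, H:2, I:4, J:3, K:1. Sum = 22.
n = 11, so closeness = 10/22 = 5/11.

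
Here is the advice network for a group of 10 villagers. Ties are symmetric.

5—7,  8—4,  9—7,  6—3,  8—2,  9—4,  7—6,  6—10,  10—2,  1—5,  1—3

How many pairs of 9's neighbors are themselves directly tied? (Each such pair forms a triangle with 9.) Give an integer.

9's neighbors are 4 and 7, but none of them are tied to each other, so no triangle contains 9.

0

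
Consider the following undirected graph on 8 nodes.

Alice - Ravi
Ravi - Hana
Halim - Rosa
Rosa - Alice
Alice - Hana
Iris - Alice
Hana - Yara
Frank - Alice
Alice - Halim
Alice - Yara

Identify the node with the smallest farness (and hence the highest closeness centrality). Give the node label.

Alice

Farness (sum of distances to all others) for each node — Alice:7, Frank:13, Halim:12, Hana:11, Iris:13, Ravi:12, Rosa:12, Yara:12.
The smallest farness is 7, for Alice, so Alice has the highest closeness.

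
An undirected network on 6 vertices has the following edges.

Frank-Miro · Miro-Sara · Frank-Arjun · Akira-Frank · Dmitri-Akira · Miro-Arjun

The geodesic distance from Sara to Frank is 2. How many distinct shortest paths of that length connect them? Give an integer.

The shortest distance is 2, and the only length-2 path is Sara–Miro–Frank. So there is exactly 1 shortest path.

1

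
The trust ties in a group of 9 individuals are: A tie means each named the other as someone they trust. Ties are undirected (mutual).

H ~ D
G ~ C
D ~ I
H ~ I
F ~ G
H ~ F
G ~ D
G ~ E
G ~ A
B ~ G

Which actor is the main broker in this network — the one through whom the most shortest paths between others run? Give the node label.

Unnormalized betweenness of each node: A:0, B:0, C:0, D:15/2, E:0, F:5/2, G:45/2, H:3/2, I:0.
G has the largest value, 45/2, making it the main broker — the node through which the most shortest paths run.

G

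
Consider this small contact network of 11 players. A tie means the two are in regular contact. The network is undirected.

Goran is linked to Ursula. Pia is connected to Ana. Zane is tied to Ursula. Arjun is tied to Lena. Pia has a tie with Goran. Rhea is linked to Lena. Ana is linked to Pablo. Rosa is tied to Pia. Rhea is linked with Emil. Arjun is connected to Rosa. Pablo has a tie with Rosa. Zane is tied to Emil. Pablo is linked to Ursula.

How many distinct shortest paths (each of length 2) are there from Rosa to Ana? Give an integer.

2

The shortest distance is 2. The length-2 paths are: Rosa–Pia–Ana; Rosa–Pablo–Ana.
That gives 2 distinct shortest paths.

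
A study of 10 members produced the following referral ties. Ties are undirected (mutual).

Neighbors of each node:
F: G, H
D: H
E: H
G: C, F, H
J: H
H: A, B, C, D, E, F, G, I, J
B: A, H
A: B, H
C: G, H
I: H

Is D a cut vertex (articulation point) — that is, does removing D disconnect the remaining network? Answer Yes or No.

Even without D, every remaining node can still reach every other (the residual graph is connected), so D is not a cut vertex.

No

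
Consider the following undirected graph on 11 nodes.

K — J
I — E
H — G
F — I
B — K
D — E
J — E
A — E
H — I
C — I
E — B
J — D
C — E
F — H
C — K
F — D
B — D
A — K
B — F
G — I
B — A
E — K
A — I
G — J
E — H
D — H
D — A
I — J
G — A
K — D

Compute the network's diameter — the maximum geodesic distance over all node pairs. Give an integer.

2

Eccentricity of each node (its greatest distance to any other): A:2, B:2, C:2, D:2, E:2, F:2, G:2, H:2, I:2, J:2, K:2.
The maximum eccentricity is 2, realized for instance by the pair B–G via B – A – G. So the diameter is 2.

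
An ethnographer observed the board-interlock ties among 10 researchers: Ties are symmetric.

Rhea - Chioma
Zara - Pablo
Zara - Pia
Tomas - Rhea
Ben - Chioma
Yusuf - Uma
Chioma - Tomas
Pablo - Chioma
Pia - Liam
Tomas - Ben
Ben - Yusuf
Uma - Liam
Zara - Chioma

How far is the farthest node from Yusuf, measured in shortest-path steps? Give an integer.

3

Distances from Yusuf: Ben:1, Chioma:2, Liam:2, Pablo:3, Pia:3, Rhea:3, Tomas:2, Uma:1, Zara:3.
The largest is 3 (to Rhea, Pablo, Zara, and Pia), so the eccentricity of Yusuf is 3.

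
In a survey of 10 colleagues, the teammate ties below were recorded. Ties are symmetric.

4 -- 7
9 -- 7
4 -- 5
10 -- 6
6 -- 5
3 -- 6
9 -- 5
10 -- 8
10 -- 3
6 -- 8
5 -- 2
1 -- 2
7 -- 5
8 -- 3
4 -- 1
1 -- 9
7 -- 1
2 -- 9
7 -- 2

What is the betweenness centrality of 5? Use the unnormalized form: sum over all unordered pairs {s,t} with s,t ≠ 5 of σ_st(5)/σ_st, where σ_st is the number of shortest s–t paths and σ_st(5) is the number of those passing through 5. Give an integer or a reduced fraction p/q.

62/3

Pairs whose geodesics pass through 5 — 10–9: 1; 10–1: 4/4; 10–4: 1; 10–2: 1; 10–7: 1; 3–9: 1; 3–1: 4/4; 3–4: 1; 3–2: 1; 3–7: 1; 6–9: 1; 6–1: 4/4; 6–4: 1; 6–2: 1 … (+8 more pairs).
All other pairs contribute 0.
Summing the contributions gives betweenness(5) = 62/3.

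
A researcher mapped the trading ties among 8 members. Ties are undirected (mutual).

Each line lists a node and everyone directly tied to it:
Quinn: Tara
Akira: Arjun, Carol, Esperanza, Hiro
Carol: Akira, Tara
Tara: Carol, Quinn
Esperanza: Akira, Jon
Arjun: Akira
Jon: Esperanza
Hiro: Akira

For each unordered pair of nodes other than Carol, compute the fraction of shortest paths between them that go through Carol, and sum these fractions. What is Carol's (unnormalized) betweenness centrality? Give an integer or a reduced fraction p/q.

10

Pairs whose geodesics pass through Carol — Hiro–Quinn: 1; Hiro–Tara: 1; Quinn–Arjun: 1; Quinn–Akira: 1; Quinn–Esperanza: 1; Quinn–Jon: 1; Tara–Arjun: 1; Tara–Akira: 1; Tara–Esperanza: 1; Tara–Jon: 1.
All other pairs contribute 0.
Summing the contributions gives betweenness(Carol) = 10.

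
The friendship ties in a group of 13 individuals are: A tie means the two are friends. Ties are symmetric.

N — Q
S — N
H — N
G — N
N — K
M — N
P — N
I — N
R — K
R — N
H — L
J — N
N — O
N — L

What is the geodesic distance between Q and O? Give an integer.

2

One shortest route is Q – N – O, which uses 2 edges, and Q and O are not directly tied, so nothing shorter exists. So d(Q,O) = 2.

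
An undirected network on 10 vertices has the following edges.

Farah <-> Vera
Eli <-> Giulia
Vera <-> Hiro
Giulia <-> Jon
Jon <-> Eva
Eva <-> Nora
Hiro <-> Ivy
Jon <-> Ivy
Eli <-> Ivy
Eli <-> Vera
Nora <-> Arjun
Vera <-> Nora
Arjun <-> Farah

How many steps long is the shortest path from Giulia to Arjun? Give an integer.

One shortest route is Giulia – Eli – Vera – Farah – Arjun, which uses 4 edges, and at distance 3 from Giulia we only reach {Farah, Hiro, Nora}, which does not include Arjun. So d(Giulia,Arjun) = 4.

4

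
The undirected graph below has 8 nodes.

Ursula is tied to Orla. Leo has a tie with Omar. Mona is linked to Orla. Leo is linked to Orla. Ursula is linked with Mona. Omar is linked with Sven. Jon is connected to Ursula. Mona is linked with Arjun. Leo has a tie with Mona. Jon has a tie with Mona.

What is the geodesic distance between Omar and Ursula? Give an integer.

One shortest route is Omar – Leo – Orla – Ursula, which uses 3 edges, and at distance 2 from Omar we only reach {Mona, Orla}, which does not include Ursula. So d(Omar,Ursula) = 3.

3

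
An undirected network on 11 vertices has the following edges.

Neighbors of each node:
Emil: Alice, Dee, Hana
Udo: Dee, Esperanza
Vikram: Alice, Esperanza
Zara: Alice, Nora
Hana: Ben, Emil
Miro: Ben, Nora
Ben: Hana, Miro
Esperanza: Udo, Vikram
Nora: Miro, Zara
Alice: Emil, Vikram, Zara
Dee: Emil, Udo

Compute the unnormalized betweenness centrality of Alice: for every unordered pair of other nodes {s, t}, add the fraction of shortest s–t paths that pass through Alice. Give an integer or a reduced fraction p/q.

Pairs whose geodesics pass through Alice — Udo–Zara: 2/2; Udo–Nora: 2/2; Esperanza–Zara: 1; Esperanza–Nora: 1; Esperanza–Miro: 1; Esperanza–Ben: 1/2; Esperanza–Hana: 1/2; Esperanza–Emil: 1/2; Vikram–Zara: 1; Vikram–Nora: 1; Vikram–Miro: 1; Vikram–Ben: 1; Vikram–Hana: 1; Vikram–Emil: 1 … (+6 more pairs).
All other pairs contribute 0.
Summing the contributions gives betweenness(Alice) = 18.

18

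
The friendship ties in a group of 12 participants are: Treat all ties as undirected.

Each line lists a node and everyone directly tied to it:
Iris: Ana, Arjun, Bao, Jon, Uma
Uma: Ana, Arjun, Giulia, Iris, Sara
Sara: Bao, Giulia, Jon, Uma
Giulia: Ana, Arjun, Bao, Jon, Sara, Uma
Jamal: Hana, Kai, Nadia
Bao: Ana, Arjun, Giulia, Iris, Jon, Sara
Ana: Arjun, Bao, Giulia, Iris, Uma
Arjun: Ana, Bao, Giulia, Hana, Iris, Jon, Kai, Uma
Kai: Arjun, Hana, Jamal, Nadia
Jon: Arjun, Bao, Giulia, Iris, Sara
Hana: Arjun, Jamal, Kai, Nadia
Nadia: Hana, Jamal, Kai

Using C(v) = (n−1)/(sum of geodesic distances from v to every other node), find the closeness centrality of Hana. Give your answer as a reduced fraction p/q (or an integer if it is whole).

Distances from Hana: Ana:2, Arjun:1, Bao:2, Giulia:2, Iris:2, Jamal:1, Jon:2, Kai:1, Nadia:1, Sara:3, Uma:2. Sum = 19.
n = 12, so closeness = 11/19.

11/19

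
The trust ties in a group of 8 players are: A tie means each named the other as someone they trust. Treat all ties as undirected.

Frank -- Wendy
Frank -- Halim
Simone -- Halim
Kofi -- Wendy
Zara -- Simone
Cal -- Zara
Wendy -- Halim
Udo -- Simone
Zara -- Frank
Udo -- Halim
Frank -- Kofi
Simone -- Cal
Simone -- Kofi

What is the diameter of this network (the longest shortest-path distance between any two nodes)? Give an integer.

Eccentricity of each node (its greatest distance to any other): Cal:3, Frank:2, Halim:2, Kofi:2, Simone:2, Udo:2, Wendy:3, Zara:2.
The maximum eccentricity is 3, realized for instance by the pair Wendy–Cal via Wendy – Halim – Simone – Cal. So the diameter is 3.

3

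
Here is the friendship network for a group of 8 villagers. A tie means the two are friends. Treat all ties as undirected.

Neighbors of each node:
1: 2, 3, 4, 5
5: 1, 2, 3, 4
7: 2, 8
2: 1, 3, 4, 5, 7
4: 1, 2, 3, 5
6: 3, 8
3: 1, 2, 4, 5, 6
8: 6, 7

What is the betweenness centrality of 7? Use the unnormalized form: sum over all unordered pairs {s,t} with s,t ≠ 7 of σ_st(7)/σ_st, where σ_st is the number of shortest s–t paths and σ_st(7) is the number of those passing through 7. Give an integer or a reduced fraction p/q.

5/2

Pairs whose geodesics pass through 7 — 1–8: 1/2; 4–8: 1/2; 2–8: 1; 5–8: 1/2.
All other pairs contribute 0.
Summing the contributions gives betweenness(7) = 5/2.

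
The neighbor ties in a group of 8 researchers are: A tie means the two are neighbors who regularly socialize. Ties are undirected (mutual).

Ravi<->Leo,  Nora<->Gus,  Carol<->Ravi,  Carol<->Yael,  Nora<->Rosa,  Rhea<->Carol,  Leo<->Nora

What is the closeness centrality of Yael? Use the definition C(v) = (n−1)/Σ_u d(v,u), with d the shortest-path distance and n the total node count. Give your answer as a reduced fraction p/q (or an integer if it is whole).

Distances from Yael: Carol:1, Gus:5, Leo:3, Nora:4, Ravi:2, Rhea:2, Rosa:5. Sum = 22.
n = 8, so closeness = 7/22.

7/22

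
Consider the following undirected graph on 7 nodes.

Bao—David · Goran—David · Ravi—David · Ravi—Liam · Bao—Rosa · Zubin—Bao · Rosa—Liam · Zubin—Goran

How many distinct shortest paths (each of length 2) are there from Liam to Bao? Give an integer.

1

The shortest distance is 2, and the only length-2 path is Liam–Rosa–Bao. So there is exactly 1 shortest path.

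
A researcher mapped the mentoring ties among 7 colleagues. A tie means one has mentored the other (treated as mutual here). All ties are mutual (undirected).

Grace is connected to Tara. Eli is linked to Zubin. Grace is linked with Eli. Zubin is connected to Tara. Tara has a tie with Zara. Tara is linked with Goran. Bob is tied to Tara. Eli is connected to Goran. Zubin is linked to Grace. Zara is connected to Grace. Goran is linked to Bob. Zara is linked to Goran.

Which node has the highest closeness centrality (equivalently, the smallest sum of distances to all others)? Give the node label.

Farness (sum of distances to all others) for each node — Bob:10, Eli:9, Goran:8, Grace:8, Tara:7, Zara:9, Zubin:9.
The smallest farness is 7, for Tara, so Tara has the highest closeness.

Tara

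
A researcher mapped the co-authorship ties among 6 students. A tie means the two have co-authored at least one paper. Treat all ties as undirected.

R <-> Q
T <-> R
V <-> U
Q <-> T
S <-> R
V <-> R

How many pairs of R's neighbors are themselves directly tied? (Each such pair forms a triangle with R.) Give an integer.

R's neighbors: Q, S, T, and V.
Neighbor pairs that are themselves tied: R–Q–T. Each forms one triangle with R, for 1 in total.

1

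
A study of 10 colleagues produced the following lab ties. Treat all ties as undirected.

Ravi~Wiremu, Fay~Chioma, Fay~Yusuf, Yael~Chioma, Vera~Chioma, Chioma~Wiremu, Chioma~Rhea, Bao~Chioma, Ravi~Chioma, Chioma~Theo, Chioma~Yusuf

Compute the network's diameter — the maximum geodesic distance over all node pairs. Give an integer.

Eccentricity of each node (its greatest distance to any other): Bao:2, Chioma:1, Fay:2, Ravi:2, Rhea:2, Theo:2, Vera:2, Wiremu:2, Yael:2, Yusuf:2.
The maximum eccentricity is 2, realized for instance by the pair Fay–Wiremu via Fay – Chioma – Wiremu. So the diameter is 2.

2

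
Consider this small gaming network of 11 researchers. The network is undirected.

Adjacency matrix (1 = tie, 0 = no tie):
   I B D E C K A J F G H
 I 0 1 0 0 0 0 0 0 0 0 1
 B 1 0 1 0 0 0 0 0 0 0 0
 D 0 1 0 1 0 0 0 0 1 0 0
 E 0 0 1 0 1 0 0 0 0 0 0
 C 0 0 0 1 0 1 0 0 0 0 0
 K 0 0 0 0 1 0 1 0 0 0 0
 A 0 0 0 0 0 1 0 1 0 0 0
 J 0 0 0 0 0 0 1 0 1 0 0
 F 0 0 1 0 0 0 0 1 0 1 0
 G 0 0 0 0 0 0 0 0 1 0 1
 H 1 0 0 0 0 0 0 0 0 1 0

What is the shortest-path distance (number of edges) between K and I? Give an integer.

One shortest route is K – C – E – D – B – I, which uses 5 edges, and at distance 4 from K we only reach {B, G}, which does not include I. So d(K,I) = 5.

5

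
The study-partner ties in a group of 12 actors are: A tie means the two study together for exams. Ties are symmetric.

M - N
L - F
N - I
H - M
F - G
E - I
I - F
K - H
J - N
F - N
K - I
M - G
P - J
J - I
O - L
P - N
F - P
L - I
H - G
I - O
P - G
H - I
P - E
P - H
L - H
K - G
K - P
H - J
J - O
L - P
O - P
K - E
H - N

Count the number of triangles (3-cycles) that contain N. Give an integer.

8

N's neighbors: F, H, I, J, M, and P.
Neighbor pairs that are themselves tied: N–F–I; N–F–P; N–H–I; N–H–J; N–H–M; N–H–P; N–I–J; N–J–P. Each forms one triangle with N, for 8 in total.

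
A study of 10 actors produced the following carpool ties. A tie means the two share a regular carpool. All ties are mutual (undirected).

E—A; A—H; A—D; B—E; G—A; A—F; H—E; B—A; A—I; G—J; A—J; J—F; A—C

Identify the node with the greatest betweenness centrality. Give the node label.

A

Unnormalized betweenness of each node: A:31, B:0, C:0, D:0, E:1/2, F:0, G:0, H:0, I:0, J:1/2.
A has the largest value, 31, making it the main broker — the node through which the most shortest paths run.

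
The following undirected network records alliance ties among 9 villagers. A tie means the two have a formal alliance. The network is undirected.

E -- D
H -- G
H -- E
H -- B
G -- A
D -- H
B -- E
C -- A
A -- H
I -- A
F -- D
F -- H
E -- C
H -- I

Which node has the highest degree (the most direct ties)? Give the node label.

Degrees — A:4, B:2, C:2, D:3, E:4, F:2, G:2, H:7, I:2.
The maximum is 7, attained only by H.

H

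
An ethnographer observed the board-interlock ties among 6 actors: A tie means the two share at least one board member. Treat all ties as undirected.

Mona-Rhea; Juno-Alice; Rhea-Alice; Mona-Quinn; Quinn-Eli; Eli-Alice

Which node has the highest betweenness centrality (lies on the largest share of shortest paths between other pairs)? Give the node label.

Unnormalized betweenness of each node: Alice:5, Eli:2, Juno:0, Mona:1, Quinn:1, Rhea:2.
Alice has the largest value, 5, making it the main broker — the node through which the most shortest paths run.

Alice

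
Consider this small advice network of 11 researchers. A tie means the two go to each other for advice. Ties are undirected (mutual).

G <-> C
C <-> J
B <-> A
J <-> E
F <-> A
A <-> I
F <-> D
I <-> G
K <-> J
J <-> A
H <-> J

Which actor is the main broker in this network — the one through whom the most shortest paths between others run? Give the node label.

J

Unnormalized betweenness of each node: A:27, B:0, C:4, D:0, E:0, F:9, G:1, H:0, I:4, J:28, K:0.
J has the largest value, 28, making it the main broker — the node through which the most shortest paths run.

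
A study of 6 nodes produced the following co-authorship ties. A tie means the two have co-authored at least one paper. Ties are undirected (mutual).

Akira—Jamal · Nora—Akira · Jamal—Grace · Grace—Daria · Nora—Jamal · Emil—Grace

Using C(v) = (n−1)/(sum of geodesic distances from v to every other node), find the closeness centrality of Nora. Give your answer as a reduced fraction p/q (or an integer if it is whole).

1/2

Distances from Nora: Akira:1, Daria:3, Emil:3, Grace:2, Jamal:1. Sum = 10.
n = 6, so closeness = 5/10 = 1/2.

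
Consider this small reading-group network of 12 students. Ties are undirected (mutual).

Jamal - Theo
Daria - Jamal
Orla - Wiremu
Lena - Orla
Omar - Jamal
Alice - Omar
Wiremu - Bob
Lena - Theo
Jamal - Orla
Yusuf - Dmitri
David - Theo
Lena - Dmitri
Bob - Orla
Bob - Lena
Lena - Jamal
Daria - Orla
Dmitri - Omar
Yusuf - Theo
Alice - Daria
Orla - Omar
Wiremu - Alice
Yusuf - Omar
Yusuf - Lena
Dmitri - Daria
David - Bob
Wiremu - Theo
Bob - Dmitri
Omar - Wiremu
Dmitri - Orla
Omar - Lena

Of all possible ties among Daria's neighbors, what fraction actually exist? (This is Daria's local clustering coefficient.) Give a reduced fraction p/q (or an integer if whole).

Daria's neighbors: Alice, Dmitri, Jamal, and Orla (k = 4).
Possible neighbor pairs: C(4,2) = 6. Edges among them: Dmitri–Orla, Jamal–Orla → e = 2.
Clustering(Daria) = 2/6 = 1/3.

1/3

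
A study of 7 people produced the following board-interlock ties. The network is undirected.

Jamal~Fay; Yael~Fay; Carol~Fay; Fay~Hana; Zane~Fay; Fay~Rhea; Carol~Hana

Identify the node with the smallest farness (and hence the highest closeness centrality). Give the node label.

Fay

Farness (sum of distances to all others) for each node — Carol:10, Fay:6, Hana:10, Jamal:11, Rhea:11, Yael:11, Zane:11.
The smallest farness is 6, for Fay, so Fay has the highest closeness.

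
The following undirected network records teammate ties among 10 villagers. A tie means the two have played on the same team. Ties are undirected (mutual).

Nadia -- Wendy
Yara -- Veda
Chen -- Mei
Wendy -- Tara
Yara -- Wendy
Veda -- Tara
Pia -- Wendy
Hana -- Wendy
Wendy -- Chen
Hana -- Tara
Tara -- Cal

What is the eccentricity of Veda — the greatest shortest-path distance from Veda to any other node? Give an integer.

4

Distances from Veda: Cal:2, Chen:3, Hana:2, Mei:4, Nadia:3, Pia:3, Tara:1, Wendy:2, Yara:1.
The largest is 4 (to Mei), so the eccentricity of Veda is 4.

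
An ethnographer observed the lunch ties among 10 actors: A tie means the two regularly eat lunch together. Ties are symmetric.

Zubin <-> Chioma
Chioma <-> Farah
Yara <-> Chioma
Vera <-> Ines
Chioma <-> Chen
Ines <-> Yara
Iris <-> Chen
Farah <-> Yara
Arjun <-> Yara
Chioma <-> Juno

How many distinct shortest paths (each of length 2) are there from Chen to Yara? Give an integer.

1

The shortest distance is 2, and the only length-2 path is Chen–Chioma–Yara. So there is exactly 1 shortest path.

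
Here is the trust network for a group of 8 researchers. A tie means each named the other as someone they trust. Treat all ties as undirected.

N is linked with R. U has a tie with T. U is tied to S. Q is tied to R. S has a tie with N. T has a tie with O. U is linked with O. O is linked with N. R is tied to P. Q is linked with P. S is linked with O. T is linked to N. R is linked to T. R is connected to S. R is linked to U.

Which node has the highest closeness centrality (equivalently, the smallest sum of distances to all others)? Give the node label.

Farness (sum of distances to all others) for each node — N:10, O:12, P:13, Q:13, R:8, S:10, T:10, U:10.
The smallest farness is 8, for R, so R has the highest closeness.

R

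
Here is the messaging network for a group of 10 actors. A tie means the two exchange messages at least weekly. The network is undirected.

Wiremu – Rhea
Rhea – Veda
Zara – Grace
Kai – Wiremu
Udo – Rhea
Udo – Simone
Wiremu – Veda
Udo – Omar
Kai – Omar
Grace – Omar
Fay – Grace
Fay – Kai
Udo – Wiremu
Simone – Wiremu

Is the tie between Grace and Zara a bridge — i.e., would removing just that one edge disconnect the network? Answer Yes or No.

Yes

Without the Grace–Zara edge there is no alternate route between Grace and Zara, so the network disconnects. It is a bridge.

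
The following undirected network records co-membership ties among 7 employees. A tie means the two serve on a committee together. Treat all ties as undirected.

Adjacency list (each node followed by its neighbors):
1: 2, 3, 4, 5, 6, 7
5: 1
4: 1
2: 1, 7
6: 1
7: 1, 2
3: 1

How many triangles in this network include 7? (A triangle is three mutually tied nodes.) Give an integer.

1

7's neighbors: 1 and 2.
Neighbor pairs that are themselves tied: 7–1–2. Each forms one triangle with 7, for 1 in total.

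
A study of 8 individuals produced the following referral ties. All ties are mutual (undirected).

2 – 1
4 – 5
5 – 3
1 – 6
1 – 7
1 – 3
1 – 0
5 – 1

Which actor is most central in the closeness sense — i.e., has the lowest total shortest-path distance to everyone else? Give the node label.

1

Farness (sum of distances to all others) for each node — 0:14, 1:8, 2:14, 3:12, 4:17, 5:11, 6:14, 7:14.
The smallest farness is 8, for 1, so 1 has the highest closeness.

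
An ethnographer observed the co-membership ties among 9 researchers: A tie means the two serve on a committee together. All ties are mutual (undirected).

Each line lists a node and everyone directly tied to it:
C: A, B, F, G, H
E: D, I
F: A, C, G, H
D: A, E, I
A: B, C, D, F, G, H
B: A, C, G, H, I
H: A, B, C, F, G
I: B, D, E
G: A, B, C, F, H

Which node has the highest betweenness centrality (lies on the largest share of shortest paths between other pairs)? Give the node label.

A

Unnormalized betweenness of each node: A:153/20, B:29/5, C:9/20, D:21/5, E:0, F:0, G:9/20, H:9/20, I:3.
A has the largest value, 153/20, making it the main broker — the node through which the most shortest paths run.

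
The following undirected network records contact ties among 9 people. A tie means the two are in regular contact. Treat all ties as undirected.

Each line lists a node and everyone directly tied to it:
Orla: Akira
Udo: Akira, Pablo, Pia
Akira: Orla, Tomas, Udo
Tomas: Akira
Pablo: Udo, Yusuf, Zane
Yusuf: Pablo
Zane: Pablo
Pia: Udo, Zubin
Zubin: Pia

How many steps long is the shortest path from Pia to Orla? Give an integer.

One shortest route is Pia – Udo – Akira – Orla, which uses 3 edges, and at distance 2 from Pia we only reach {Akira, Pablo}, which does not include Orla. So d(Pia,Orla) = 3.

3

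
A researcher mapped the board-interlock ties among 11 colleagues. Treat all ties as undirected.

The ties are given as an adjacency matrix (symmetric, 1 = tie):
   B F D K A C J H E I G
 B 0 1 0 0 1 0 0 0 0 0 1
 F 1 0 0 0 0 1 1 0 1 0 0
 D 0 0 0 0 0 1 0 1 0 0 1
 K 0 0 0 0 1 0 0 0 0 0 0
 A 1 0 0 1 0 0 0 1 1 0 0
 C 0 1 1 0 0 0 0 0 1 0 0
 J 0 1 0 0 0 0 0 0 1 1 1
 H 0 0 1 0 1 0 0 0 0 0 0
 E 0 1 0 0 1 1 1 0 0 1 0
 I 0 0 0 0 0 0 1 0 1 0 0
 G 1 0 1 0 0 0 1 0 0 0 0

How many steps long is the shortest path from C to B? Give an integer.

2

One shortest route is C – F – B, which uses 2 edges, and C and B are not directly tied, so nothing shorter exists. So d(C,B) = 2.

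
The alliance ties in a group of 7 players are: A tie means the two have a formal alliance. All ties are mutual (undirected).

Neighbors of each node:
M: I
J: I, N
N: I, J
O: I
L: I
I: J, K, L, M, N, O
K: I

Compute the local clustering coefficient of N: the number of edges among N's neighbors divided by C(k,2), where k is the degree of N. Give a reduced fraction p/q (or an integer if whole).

1

N's neighbors: I and J (k = 2).
Possible neighbor pairs: C(2,2) = 1. Edges among them: I–J → e = 1.
Clustering(N) = 1/1.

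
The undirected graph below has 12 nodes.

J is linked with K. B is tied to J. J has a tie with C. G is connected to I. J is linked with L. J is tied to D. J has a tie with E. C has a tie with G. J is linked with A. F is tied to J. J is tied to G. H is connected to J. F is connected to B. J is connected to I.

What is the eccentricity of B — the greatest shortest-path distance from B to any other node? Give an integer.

Distances from B: A:2, C:2, D:2, E:2, F:1, G:2, H:2, I:2, J:1, K:2, L:2.
The largest is 2 (to G, D, A, E, L, H, K, I, and C), so the eccentricity of B is 2.

2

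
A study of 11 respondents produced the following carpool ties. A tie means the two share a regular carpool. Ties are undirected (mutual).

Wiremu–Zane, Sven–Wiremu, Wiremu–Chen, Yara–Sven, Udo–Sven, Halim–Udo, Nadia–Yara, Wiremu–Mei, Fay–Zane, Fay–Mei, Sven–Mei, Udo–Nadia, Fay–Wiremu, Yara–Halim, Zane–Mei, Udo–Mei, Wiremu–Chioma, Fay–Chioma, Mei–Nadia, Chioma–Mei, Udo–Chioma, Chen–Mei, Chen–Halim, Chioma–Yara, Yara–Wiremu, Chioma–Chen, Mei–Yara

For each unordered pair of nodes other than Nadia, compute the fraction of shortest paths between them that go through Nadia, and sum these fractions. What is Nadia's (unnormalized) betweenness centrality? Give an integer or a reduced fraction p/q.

1/5

Pairs whose geodesics pass through Nadia — Yara–Udo: 1/5.
All other pairs contribute 0.
Summing the contributions gives betweenness(Nadia) = 1/5.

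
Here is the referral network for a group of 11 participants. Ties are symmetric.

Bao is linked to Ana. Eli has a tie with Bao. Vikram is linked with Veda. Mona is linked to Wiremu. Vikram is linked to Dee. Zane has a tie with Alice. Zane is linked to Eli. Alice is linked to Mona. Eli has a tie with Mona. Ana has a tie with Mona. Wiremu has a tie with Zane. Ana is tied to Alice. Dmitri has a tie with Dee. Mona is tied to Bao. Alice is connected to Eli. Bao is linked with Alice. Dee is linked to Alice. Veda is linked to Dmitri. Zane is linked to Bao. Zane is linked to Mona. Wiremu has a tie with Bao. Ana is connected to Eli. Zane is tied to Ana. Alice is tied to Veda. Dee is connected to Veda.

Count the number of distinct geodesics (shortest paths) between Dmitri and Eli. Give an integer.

The shortest distance is 3. The length-3 paths are: Dmitri–Veda–Alice–Eli; Dmitri–Dee–Alice–Eli.
That gives 2 distinct shortest paths.

2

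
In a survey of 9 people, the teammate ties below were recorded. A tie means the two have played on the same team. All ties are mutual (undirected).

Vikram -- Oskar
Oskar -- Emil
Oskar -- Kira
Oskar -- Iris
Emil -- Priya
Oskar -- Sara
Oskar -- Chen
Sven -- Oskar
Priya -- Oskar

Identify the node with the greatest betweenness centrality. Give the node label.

Oskar

Unnormalized betweenness of each node: Chen:0, Emil:0, Iris:0, Kira:0, Oskar:27, Priya:0, Sara:0, Sven:0, Vikram:0.
Oskar has the largest value, 27, making it the main broker — the node through which the most shortest paths run.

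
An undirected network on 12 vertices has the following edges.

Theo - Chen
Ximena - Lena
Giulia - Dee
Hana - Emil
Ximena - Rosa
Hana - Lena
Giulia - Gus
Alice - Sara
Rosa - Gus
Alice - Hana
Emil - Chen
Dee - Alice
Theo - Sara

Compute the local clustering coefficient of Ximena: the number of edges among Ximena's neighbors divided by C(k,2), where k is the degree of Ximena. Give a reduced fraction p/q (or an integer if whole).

Ximena's neighbors: Lena and Rosa (k = 2).
Possible neighbor pairs: C(2,2) = 1. Edges among them: none → e = 0.
Clustering(Ximena) = 0/1.

0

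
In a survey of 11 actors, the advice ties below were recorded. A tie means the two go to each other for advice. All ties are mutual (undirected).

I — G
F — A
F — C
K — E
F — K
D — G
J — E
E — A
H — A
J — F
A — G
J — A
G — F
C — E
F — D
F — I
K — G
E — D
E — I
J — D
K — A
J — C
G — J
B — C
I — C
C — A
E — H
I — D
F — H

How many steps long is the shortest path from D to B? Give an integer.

3

One shortest route is D – F – C – B, which uses 3 edges, and at distance 2 from D we only reach {A, C, H, K}, which does not include B. So d(D,B) = 3.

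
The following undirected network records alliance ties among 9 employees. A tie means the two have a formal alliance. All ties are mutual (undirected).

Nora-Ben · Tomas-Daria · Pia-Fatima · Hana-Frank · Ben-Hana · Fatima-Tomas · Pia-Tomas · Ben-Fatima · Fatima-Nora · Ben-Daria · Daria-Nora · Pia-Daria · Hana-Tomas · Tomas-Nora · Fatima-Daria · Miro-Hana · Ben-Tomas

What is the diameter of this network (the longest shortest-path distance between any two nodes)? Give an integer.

Eccentricity of each node (its greatest distance to any other): Ben:2, Daria:3, Fatima:3, Frank:3, Hana:2, Miro:3, Nora:3, Pia:3, Tomas:2.
The maximum eccentricity is 3, realized for instance by the pair Frank–Fatima via Frank – Hana – Ben – Fatima. So the diameter is 3.

3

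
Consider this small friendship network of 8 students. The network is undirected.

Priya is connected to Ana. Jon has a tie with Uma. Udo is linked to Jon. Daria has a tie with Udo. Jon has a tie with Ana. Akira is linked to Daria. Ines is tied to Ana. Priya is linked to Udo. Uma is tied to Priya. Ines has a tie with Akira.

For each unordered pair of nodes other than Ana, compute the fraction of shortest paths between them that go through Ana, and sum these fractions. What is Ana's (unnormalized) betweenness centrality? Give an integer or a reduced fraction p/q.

11/2

Pairs whose geodesics pass through Ana — Udo–Ines: 2/3; Jon–Priya: 1/3; Jon–Ines: 1; Jon–Akira: 1/2; Uma–Ines: 2/2; Uma–Akira: 2/4; Priya–Ines: 1; Priya–Akira: 1/2.
All other pairs contribute 0.
Summing the contributions gives betweenness(Ana) = 11/2.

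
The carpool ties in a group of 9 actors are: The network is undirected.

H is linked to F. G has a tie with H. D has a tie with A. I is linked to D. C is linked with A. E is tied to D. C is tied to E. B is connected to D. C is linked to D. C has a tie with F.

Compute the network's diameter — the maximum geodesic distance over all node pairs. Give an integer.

5

Eccentricity of each node (its greatest distance to any other): A:4, B:5, C:3, D:4, E:4, F:3, G:5, H:4, I:5.
The maximum eccentricity is 5, realized for instance by the pair G–B via G – H – F – C – D – B. So the diameter is 5.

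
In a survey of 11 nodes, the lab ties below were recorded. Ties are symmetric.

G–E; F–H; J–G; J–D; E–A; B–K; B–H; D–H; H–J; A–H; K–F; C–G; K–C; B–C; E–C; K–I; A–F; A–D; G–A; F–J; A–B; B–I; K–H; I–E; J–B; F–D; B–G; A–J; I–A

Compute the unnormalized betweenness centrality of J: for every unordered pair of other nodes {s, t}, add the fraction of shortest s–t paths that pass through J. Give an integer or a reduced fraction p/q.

13/6

Pairs whose geodesics pass through J — B–F: 1/4; B–D: 1/3; G–H: 1/3; G–F: 1/2; G–D: 1/2; C–D: 2/8.
All other pairs contribute 0.
Summing the contributions gives betweenness(J) = 13/6.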